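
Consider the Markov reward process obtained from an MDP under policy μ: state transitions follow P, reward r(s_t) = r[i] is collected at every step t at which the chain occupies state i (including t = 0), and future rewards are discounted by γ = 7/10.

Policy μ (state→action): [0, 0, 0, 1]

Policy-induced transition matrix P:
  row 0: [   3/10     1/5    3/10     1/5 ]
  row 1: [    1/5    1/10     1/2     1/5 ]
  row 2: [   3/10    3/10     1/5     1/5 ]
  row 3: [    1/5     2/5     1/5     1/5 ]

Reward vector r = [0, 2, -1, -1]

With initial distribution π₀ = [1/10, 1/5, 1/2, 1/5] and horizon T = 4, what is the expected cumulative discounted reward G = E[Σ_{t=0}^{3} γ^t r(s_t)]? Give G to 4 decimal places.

G = -0.2656

t=0: π = [0.1000, 0.2000, 0.5000, 0.2000], E[r] = -0.3000, γ^t·E[r] = -0.300000, running G = -0.300000
t=1: π = [0.2600, 0.2700, 0.2700, 0.2000], E[r] = 0.0700, γ^t·E[r] = 0.049000, running G = -0.251000
t=2: π = [0.2530, 0.2400, 0.3070, 0.2000], E[r] = -0.0270, γ^t·E[r] = -0.013230, running G = -0.264230
t=3: π = [0.2560, 0.2467, 0.2973, 0.2000], E[r] = -0.0039, γ^t·E[r] = -0.001338, running G = -0.265568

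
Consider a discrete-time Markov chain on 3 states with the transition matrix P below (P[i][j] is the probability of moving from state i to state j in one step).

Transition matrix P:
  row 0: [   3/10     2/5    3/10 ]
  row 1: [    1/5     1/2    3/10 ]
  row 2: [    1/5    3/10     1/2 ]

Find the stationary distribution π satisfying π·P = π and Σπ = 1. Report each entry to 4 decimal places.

Balance equations π_j = Σ_i π_i·P[i][j]:
  π_0 = 3/10·π_0 + 1/5·π_1 + 1/5·π_2
  π_1 = 2/5·π_0 + 1/2·π_1 + 3/10·π_2
  normalize: π_0 + π_1 + π_2 = 1
Solving the linear system gives exactly π = [2/9, 29/72, 3/8].

π = [0.2222, 0.4028, 0.3750]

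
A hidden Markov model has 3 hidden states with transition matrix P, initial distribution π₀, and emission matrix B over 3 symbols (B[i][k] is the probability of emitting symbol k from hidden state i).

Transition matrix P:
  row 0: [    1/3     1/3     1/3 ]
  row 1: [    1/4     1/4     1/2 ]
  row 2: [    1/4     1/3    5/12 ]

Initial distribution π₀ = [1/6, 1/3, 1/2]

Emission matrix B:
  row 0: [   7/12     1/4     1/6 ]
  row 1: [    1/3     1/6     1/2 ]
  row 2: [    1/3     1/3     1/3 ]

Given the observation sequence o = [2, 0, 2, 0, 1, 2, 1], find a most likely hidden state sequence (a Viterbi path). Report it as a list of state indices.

t=0: δ = [2.778e-02, 1.667e-01, 1.667e-01]  (obs o_0=2)
t=1: δ = [2.431e-02, 1.852e-02, 2.778e-02]  ψ = [1, 2, 1]  (obs o_1=0)
t=2: δ = [1.350e-03, 4.630e-03, 3.858e-03]  ψ = [0, 2, 2]  (obs o_2=2)
t=3: δ = [6.752e-04, 4.287e-04, 7.716e-04]  ψ = [1, 2, 1]  (obs o_3=0)
t=4: δ = [5.626e-05, 4.287e-05, 1.072e-04]  ψ = [0, 2, 2]  (obs o_4=1)
t=5: δ = [4.465e-06, 1.786e-05, 1.488e-05]  ψ = [2, 2, 2]  (obs o_5=2)
t=6: δ = [1.116e-06, 8.269e-07, 2.977e-06]  ψ = [1, 2, 1]  (obs o_6=1)
backtrack: best end state = 2; path = [1, 2, 1, 2, 2, 1, 2]

path = [1, 2, 1, 2, 2, 1, 2]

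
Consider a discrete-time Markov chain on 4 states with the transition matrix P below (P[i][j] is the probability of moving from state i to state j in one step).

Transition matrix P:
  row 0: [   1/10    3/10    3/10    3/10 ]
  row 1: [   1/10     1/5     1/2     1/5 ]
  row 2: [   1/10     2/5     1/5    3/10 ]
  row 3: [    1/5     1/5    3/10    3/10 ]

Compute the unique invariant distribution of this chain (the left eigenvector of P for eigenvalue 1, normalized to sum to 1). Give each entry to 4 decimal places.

Balance equations π_j = Σ_i π_i·P[i][j]:
  π_0 = 1/10·π_0 + 1/10·π_1 + 1/10·π_2 + 1/5·π_3
  π_1 = 3/10·π_0 + 1/5·π_1 + 2/5·π_2 + 1/5·π_3
  π_2 = 3/10·π_0 + 1/2·π_1 + 1/5·π_2 + 3/10·π_3
  normalize: π_0 + π_1 + π_2 + π_3 = 1
Solving the linear system gives exactly π = [50/393, 109/393, 127/393, 107/393].

π = [0.1272, 0.2774, 0.3232, 0.2723]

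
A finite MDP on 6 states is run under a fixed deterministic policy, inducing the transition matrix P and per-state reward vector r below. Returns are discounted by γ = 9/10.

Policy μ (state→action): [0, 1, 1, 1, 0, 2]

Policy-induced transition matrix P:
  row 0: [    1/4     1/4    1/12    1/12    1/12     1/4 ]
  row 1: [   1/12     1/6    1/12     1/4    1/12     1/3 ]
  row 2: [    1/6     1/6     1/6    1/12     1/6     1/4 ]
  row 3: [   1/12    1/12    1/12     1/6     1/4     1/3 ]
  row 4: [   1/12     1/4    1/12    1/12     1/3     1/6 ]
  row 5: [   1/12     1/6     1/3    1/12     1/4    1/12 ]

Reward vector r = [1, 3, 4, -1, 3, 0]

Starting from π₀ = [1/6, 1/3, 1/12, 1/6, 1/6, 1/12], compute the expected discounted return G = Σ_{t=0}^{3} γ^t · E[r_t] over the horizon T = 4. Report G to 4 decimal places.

G = 5.8774

t=0: π = [0.1667, 0.3333, 0.0833, 0.1667, 0.1667, 0.0833], E[r] = 1.8333, γ^t·E[r] = 1.833333, running G = 1.833333
t=1: π = [0.1181, 0.1806, 0.1111, 0.1528, 0.1736, 0.2639], E[r] = 1.4722, γ^t·E[r] = 1.325000, running G = 3.158333
t=2: π = [0.1123, 0.1782, 0.1586, 0.1262, 0.2054, 0.2193], E[r] = 1.7714, γ^t·E[r] = 1.434844, running G = 4.593177
t=3: π = [0.1153, 0.1826, 0.1514, 0.1236, 0.2055, 0.2217], E[r] = 1.7616, γ^t·E[r] = 1.284188, running G = 5.877365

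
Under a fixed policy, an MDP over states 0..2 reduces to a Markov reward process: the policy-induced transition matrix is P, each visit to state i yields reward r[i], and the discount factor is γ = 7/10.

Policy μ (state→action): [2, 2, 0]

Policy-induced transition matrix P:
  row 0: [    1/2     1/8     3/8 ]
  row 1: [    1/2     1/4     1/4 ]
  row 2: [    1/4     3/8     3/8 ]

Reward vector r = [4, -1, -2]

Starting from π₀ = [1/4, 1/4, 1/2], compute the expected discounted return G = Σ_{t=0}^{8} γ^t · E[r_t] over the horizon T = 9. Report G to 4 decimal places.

G = 1.2128

t=0: π = [0.2500, 0.2500, 0.5000], E[r] = -0.2500, γ^t·E[r] = -0.250000, running G = -0.250000
t=1: π = [0.3750, 0.2813, 0.3438], E[r] = 0.5313, γ^t·E[r] = 0.371875, running G = 0.121875
t=2: π = [0.4141, 0.2461, 0.3398], E[r] = 0.7305, γ^t·E[r] = 0.357930, running G = 0.479805
t=3: π = [0.4150, 0.2407, 0.3442], E[r] = 0.7310, γ^t·E[r] = 0.250718, running G = 0.730523
t=4: π = [0.4139, 0.2411, 0.3449], E[r] = 0.7248, γ^t·E[r] = 0.174023, running G = 0.904546
t=5: π = [0.4138, 0.2414, 0.3449], E[r] = 0.7240, γ^t·E[r] = 0.121684, running G = 1.026229
t=6: π = [0.4138, 0.2414, 0.3448], E[r] = 0.7241, γ^t·E[r] = 0.085190, running G = 1.111419
t=7: π = [0.4138, 0.2414, 0.3448], E[r] = 0.7241, γ^t·E[r] = 0.059636, running G = 1.171055
t=8: π = [0.4138, 0.2414, 0.3448], E[r] = 0.7241, γ^t·E[r] = 0.041745, running G = 1.212800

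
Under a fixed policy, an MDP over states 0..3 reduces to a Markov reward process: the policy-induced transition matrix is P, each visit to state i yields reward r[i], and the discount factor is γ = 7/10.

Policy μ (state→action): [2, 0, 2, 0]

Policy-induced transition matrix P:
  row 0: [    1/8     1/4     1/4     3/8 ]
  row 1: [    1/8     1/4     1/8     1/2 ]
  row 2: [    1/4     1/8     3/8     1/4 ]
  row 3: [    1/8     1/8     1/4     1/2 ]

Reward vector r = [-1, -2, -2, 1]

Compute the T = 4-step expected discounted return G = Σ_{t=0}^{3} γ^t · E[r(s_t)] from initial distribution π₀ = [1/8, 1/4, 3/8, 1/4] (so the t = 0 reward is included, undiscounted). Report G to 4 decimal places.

t=0: π = [0.1250, 0.2500, 0.3750, 0.2500], E[r] = -1.1250, γ^t·E[r] = -1.125000, running G = -1.125000
t=1: π = [0.1719, 0.1719, 0.2656, 0.3906], E[r] = -0.6563, γ^t·E[r] = -0.459375, running G = -1.584375
t=2: π = [0.1582, 0.1680, 0.2617, 0.4121], E[r] = -0.6055, γ^t·E[r] = -0.296680, running G = -1.881055
t=3: π = [0.1577, 0.1658, 0.2617, 0.4148], E[r] = -0.5979, γ^t·E[r] = -0.205080, running G = -2.086135

G = -2.0861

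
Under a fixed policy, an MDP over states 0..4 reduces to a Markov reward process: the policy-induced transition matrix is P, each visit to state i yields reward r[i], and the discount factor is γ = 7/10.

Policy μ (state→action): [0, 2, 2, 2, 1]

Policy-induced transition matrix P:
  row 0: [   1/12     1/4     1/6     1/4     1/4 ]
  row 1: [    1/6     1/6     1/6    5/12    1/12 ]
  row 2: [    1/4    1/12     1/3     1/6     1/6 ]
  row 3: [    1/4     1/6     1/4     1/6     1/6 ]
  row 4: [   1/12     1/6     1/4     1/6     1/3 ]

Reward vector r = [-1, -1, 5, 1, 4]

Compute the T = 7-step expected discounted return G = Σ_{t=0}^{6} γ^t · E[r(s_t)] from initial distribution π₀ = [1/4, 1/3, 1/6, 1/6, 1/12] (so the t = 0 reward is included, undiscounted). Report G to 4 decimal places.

G = 4.5033

t=0: π = [0.2500, 0.3333, 0.1667, 0.1667, 0.0833], E[r] = 0.7500, γ^t·E[r] = 0.750000, running G = 0.750000
t=1: π = [0.1667, 0.1736, 0.2153, 0.2708, 0.1736], E[r] = 1.7014, γ^t·E[r] = 1.190972, running G = 1.940972
t=2: π = [0.1788, 0.1626, 0.2396, 0.2240, 0.1950], E[r] = 1.8605, γ^t·E[r] = 0.911661, running G = 2.852633
t=3: π = [0.1741, 0.1616, 0.2415, 0.2222, 0.2005], E[r] = 1.8961, γ^t·E[r] = 0.650370, running G = 3.503003
t=4: π = [0.1741, 0.1611, 0.2421, 0.2216, 0.2011], E[r] = 1.9017, γ^t·E[r] = 0.456598, running G = 3.959602
t=5: π = [0.1740, 0.1610, 0.2423, 0.2214, 0.2013], E[r] = 1.9028, γ^t·E[r] = 0.319796, running G = 4.279397
t=6: π = [0.1740, 0.1610, 0.2423, 0.2214, 0.2013], E[r] = 1.9029, γ^t·E[r] = 0.223879, running G = 4.503276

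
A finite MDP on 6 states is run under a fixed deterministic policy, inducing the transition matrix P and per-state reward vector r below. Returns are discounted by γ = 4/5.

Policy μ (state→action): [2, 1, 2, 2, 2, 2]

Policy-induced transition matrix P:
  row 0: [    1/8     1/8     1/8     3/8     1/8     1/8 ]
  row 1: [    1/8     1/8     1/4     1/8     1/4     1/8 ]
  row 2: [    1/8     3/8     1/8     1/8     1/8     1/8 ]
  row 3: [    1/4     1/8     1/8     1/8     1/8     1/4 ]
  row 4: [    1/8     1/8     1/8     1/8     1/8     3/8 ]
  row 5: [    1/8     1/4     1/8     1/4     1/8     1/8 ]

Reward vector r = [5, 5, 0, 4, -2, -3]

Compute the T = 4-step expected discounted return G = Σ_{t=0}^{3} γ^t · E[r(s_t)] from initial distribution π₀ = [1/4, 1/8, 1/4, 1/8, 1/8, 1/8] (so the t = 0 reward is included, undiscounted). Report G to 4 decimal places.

t=0: π = [0.2500, 0.1250, 0.2500, 0.1250, 0.1250, 0.1250], E[r] = 1.7500, γ^t·E[r] = 1.750000, running G = 1.750000
t=1: π = [0.1406, 0.2031, 0.1406, 0.2031, 0.1406, 0.1719], E[r] = 1.7344, γ^t·E[r] = 1.387500, running G = 3.137500
t=2: π = [0.1504, 0.1816, 0.1504, 0.1816, 0.1504, 0.1855], E[r] = 1.5293, γ^t·E[r] = 0.978750, running G = 4.116250
t=3: π = [0.1477, 0.1858, 0.1477, 0.1858, 0.1477, 0.1853], E[r] = 1.5593, γ^t·E[r] = 0.798375, running G = 4.914625

G = 4.9146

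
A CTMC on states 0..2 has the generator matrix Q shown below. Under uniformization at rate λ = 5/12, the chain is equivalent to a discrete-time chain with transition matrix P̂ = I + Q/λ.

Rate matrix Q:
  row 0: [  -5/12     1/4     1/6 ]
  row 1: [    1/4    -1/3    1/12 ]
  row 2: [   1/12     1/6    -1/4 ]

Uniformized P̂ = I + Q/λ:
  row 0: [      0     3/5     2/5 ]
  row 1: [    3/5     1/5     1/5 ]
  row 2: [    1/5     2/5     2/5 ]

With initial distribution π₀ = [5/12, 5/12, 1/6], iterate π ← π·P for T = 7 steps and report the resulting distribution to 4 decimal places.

π = [0.2939, 0.3825, 0.3236]

t=0: π = [0.4167, 0.4167, 0.1667]
t=1: π = [0.2833, 0.4000, 0.3167]
t=2: π = [0.3033, 0.3767, 0.3200]
t=3: π = [0.2900, 0.3853, 0.3247]
t=4: π = [0.2961, 0.3809, 0.3229]
t=5: π = [0.2931, 0.3830, 0.3238]
t=6: π = [0.2946, 0.3820, 0.3234]
t=7: π = [0.2939, 0.3825, 0.3236]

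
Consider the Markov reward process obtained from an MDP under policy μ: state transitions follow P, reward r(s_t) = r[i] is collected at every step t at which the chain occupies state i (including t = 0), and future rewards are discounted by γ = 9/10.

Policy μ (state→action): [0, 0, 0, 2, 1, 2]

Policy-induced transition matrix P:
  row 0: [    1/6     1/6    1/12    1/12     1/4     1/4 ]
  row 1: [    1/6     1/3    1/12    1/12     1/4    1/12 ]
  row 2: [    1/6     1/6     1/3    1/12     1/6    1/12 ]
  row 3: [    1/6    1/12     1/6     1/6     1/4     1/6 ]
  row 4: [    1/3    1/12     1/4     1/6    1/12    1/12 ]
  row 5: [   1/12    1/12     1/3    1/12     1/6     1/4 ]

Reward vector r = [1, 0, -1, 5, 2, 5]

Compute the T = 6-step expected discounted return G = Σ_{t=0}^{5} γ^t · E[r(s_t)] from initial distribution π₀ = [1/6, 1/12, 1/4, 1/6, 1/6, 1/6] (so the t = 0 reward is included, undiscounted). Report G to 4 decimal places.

G = 7.9256

t=0: π = [0.1667, 0.0833, 0.2500, 0.1667, 0.1667, 0.1667], E[r] = 1.9167, γ^t·E[r] = 1.916667, running G = 1.916667
t=1: π = [0.1806, 0.1389, 0.2292, 0.1111, 0.1875, 0.1528], E[r] = 1.6458, γ^t·E[r] = 1.481250, running G = 3.397917
t=2: π = [0.1852, 0.1522, 0.2193, 0.1082, 0.1869, 0.1481], E[r] = 1.6215, γ^t·E[r] = 1.313438, running G = 4.711354
t=3: π = [0.1855, 0.1551, 0.2154, 0.1079, 0.1882, 0.1479], E[r] = 1.6257, γ^t·E[r] = 1.185152, running G = 5.896507
t=4: π = [0.1857, 0.1555, 0.2145, 0.1080, 0.1884, 0.1479], E[r] = 1.6274, γ^t·E[r] = 1.067752, running G = 6.964259
t=5: π = [0.1857, 0.1556, 0.2143, 0.1080, 0.1884, 0.1479], E[r] = 1.6280, γ^t·E[r] = 0.961345, running G = 7.925604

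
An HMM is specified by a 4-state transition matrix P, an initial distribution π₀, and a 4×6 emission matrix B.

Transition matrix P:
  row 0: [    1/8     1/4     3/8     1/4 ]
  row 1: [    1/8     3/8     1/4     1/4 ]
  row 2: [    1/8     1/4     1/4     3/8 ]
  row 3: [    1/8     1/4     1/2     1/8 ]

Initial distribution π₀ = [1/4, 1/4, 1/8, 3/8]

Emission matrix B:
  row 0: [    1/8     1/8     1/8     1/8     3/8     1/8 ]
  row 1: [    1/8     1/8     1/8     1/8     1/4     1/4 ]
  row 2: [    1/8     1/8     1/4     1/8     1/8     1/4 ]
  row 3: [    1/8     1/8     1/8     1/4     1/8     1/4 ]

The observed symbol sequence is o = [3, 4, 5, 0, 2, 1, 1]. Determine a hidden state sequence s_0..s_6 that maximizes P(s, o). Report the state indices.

path = [3, 0, 2, 3, 2, 3, 2]

t=0: δ = [3.125e-02, 3.125e-02, 1.562e-02, 9.375e-02]  (obs o_0=3)
t=1: δ = [4.395e-03, 5.859e-03, 5.859e-03, 1.465e-03]  ψ = [3, 3, 3, 3]  (obs o_1=4)
t=2: δ = [9.155e-05, 5.493e-04, 4.120e-04, 5.493e-04]  ψ = [1, 1, 0, 2]  (obs o_2=5)
t=3: δ = [8.583e-06, 2.575e-05, 3.433e-05, 1.931e-05]  ψ = [1, 1, 3, 2]  (obs o_3=0)
t=4: δ = [5.364e-07, 1.207e-06, 2.414e-06, 1.609e-06]  ψ = [2, 1, 3, 2]  (obs o_4=2)
t=5: δ = [3.772e-08, 7.544e-08, 1.006e-07, 1.132e-07]  ψ = [2, 2, 3, 2]  (obs o_5=1)
t=6: δ = [1.768e-09, 3.536e-09, 7.072e-09, 4.715e-09]  ψ = [3, 1, 3, 2]  (obs o_6=1)
backtrack: best end state = 2; path = [3, 0, 2, 3, 2, 3, 2]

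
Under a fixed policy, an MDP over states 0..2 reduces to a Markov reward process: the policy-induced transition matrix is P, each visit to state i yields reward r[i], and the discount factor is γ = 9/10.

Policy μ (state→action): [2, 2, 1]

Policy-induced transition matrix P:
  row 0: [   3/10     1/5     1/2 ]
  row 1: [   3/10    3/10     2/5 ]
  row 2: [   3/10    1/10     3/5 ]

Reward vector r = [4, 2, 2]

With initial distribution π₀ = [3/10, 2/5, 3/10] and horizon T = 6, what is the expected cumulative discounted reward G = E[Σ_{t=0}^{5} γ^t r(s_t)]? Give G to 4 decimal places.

t=0: π = [0.3000, 0.4000, 0.3000], E[r] = 2.6000, γ^t·E[r] = 2.600000, running G = 2.600000
t=1: π = [0.3000, 0.2100, 0.4900], E[r] = 2.6000, γ^t·E[r] = 2.340000, running G = 4.940000
t=2: π = [0.3000, 0.1720, 0.5280], E[r] = 2.6000, γ^t·E[r] = 2.106000, running G = 7.046000
t=3: π = [0.3000, 0.1644, 0.5356], E[r] = 2.6000, γ^t·E[r] = 1.895400, running G = 8.941400
t=4: π = [0.3000, 0.1629, 0.5371], E[r] = 2.6000, γ^t·E[r] = 1.705860, running G = 10.647260
t=5: π = [0.3000, 0.1626, 0.5374], E[r] = 2.6000, γ^t·E[r] = 1.535274, running G = 12.182534

G = 12.1825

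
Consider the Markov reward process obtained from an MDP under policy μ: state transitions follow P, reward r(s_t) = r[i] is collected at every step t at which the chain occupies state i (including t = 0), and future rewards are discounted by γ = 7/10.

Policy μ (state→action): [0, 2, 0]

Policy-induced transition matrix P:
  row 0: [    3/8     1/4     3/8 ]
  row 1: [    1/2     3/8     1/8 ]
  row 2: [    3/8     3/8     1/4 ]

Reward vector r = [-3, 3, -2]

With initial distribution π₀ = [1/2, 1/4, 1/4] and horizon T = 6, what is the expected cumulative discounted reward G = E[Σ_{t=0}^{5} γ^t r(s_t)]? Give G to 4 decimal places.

t=0: π = [0.5000, 0.2500, 0.2500], E[r] = -1.2500, γ^t·E[r] = -1.250000, running G = -1.250000
t=1: π = [0.4063, 0.3125, 0.2813], E[r] = -0.8438, γ^t·E[r] = -0.590625, running G = -1.840625
t=2: π = [0.4141, 0.3242, 0.2617], E[r] = -0.7930, γ^t·E[r] = -0.388555, running G = -2.229180
t=3: π = [0.4155, 0.3232, 0.2612], E[r] = -0.7993, γ^t·E[r] = -0.274166, running G = -2.503345
t=4: π = [0.4154, 0.3231, 0.2615], E[r] = -0.8001, γ^t·E[r] = -0.192106, running G = -2.695452
t=5: π = [0.4154, 0.3231, 0.2615], E[r] = -0.8000, γ^t·E[r] = -0.134458, running G = -2.829909

G = -2.8299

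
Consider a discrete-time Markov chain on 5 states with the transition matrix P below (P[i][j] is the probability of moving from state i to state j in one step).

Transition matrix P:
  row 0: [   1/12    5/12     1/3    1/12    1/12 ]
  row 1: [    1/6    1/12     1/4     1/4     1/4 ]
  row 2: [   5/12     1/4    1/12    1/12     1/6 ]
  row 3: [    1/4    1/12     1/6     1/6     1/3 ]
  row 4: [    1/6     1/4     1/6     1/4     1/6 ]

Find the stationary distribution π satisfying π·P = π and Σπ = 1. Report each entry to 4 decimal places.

Balance equations π_j = Σ_i π_i·P[i][j]:
  π_0 = 1/12·π_0 + 1/6·π_1 + 5/12·π_2 + 1/4·π_3 + 1/6·π_4
  π_1 = 5/12·π_0 + 1/12·π_1 + 1/4·π_2 + 1/12·π_3 + 1/4·π_4
  π_2 = 1/3·π_0 + 1/4·π_1 + 1/12·π_2 + 1/6·π_3 + 1/6·π_4
  π_3 = 1/12·π_0 + 1/4·π_1 + 1/12·π_2 + 1/6·π_3 + 1/4·π_4
  normalize: π_0 + π_1 + π_2 + π_3 + π_4 = 1
Solving the linear system gives exactly π = [6399/29948, 6619/29948, 6101/29948, 1247/7487, 5841/29948].

π = [0.2137, 0.2210, 0.2037, 0.1666, 0.1950]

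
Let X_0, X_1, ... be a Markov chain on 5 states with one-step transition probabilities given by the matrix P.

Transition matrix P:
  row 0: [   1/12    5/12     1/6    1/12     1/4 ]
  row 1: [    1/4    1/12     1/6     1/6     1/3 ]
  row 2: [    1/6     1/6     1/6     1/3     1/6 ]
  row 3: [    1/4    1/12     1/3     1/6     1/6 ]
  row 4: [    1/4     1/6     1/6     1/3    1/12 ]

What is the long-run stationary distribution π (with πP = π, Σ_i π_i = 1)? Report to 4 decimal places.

Balance equations π_j = Σ_i π_i·P[i][j]:
  π_0 = 1/12·π_0 + 1/4·π_1 + 1/6·π_2 + 1/4·π_3 + 1/4·π_4
  π_1 = 5/12·π_0 + 1/12·π_1 + 1/6·π_2 + 1/12·π_3 + 1/6·π_4
  π_2 = 1/6·π_0 + 1/6·π_1 + 1/6·π_2 + 1/3·π_3 + 1/6·π_4
  π_3 = 1/12·π_0 + 1/6·π_1 + 1/3·π_2 + 1/6·π_3 + 1/3·π_4
  normalize: π_0 + π_1 + π_2 + π_3 + π_4 = 1
Solving the linear system gives exactly π = [1004/5025, 307/1675, 1019/5025, 363/1675, 992/5025].

π = [0.1998, 0.1833, 0.2028, 0.2167, 0.1974]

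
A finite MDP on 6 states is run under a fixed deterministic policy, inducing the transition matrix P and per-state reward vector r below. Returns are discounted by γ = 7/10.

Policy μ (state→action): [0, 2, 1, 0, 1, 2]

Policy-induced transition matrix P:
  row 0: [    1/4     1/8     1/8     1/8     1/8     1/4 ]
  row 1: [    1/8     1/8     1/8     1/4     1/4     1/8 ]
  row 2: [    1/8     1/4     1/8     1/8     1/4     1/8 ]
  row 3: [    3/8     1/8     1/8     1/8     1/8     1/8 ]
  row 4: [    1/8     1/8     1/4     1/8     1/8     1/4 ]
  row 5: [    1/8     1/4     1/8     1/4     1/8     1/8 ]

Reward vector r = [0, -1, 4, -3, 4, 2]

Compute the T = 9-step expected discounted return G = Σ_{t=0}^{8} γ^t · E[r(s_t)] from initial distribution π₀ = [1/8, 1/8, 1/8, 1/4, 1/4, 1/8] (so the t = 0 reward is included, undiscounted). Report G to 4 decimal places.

G = 2.9179

t=0: π = [0.1250, 0.1250, 0.1250, 0.2500, 0.2500, 0.1250], E[r] = 0.8750, γ^t·E[r] = 0.875000, running G = 0.875000
t=1: π = [0.2031, 0.1563, 0.1563, 0.1563, 0.1563, 0.1719], E[r] = 0.9688, γ^t·E[r] = 0.678125, running G = 1.553125
t=2: π = [0.1895, 0.1660, 0.1445, 0.1660, 0.1641, 0.1699], E[r] = 0.9102, γ^t·E[r] = 0.445977, running G = 1.999102
t=3: π = [0.1902, 0.1643, 0.1455, 0.1670, 0.1638, 0.1692], E[r] = 0.9104, γ^t·E[r] = 0.312267, running G = 2.311369
t=4: π = [0.1905, 0.1643, 0.1455, 0.1667, 0.1637, 0.1693], E[r] = 0.9109, γ^t·E[r] = 0.218712, running G = 2.530081
t=5: π = [0.1905, 0.1643, 0.1455, 0.1667, 0.1637, 0.1693], E[r] = 0.9109, γ^t·E[r] = 0.153094, running G = 2.683175
t=6: π = [0.1905, 0.1643, 0.1455, 0.1667, 0.1637, 0.1693], E[r] = 0.9109, γ^t·E[r] = 0.107163, running G = 2.790338
t=7: π = [0.1905, 0.1643, 0.1455, 0.1667, 0.1637, 0.1693], E[r] = 0.9109, γ^t·E[r] = 0.075014, running G = 2.865352
t=8: π = [0.1905, 0.1643, 0.1455, 0.1667, 0.1637, 0.1693], E[r] = 0.9109, γ^t·E[r] = 0.052510, running G = 2.917862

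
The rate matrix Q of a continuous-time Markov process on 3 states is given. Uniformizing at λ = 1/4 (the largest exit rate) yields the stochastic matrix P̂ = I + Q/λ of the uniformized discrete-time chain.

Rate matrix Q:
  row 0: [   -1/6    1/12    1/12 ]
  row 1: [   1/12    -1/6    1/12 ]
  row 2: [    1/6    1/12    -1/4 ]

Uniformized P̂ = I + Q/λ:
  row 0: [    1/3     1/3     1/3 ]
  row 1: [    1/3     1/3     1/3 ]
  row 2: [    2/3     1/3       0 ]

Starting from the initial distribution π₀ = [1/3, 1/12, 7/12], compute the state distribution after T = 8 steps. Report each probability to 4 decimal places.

t=0: π = [0.3333, 0.0833, 0.5833]
t=1: π = [0.5278, 0.3333, 0.1389]
t=2: π = [0.3796, 0.3333, 0.2870]
t=3: π = [0.4290, 0.3333, 0.2377]
t=4: π = [0.4126, 0.3333, 0.2541]
t=5: π = [0.4180, 0.3333, 0.2486]
t=6: π = [0.4162, 0.3333, 0.2505]
t=7: π = [0.4168, 0.3333, 0.2498]
t=8: π = [0.4166, 0.3333, 0.2501]

π = [0.4166, 0.3333, 0.2501]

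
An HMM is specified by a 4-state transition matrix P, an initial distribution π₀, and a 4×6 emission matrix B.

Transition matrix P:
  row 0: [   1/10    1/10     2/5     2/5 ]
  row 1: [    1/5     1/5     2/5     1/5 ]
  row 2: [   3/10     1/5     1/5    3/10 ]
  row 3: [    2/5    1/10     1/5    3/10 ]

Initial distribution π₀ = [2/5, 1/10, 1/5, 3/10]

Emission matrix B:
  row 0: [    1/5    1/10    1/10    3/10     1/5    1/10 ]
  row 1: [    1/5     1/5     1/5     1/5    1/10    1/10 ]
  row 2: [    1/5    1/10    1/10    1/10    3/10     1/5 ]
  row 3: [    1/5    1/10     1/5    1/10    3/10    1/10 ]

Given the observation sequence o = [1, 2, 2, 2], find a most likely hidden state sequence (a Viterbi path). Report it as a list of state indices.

t=0: δ = [4.000e-02, 2.000e-02, 2.000e-02, 3.000e-02]  (obs o_0=1)
t=1: δ = [1.200e-03, 8.000e-04, 1.600e-03, 3.200e-03]  ψ = [3, 0, 0, 0]  (obs o_1=2)
t=2: δ = [1.280e-04, 6.400e-05, 6.400e-05, 1.920e-04]  ψ = [3, 2, 3, 3]  (obs o_2=2)
t=3: δ = [7.680e-06, 3.840e-06, 5.120e-06, 1.152e-05]  ψ = [3, 3, 0, 3]  (obs o_3=2)
backtrack: best end state = 3; path = [0, 3, 3, 3]

path = [0, 3, 3, 3]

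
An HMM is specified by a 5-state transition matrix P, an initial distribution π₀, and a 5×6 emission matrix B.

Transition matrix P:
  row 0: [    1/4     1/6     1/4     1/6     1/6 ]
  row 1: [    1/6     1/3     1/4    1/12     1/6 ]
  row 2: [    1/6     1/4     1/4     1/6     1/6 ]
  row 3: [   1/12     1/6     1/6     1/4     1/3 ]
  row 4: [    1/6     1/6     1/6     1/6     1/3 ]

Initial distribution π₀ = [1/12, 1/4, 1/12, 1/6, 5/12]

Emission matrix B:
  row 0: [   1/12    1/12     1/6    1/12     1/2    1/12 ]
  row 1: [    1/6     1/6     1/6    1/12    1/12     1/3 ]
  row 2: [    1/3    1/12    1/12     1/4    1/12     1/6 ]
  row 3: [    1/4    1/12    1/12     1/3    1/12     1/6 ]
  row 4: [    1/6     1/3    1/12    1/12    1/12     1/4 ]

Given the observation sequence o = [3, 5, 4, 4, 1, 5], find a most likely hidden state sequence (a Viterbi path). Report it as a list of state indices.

t=0: δ = [6.944e-03, 2.083e-02, 2.083e-02, 5.556e-02, 3.472e-02]  (obs o_0=3)
t=1: δ = [4.823e-04, 3.086e-03, 1.543e-03, 2.315e-03, 4.630e-03]  ψ = [4, 3, 3, 3, 3]  (obs o_1=5)
t=2: δ = [3.858e-04, 8.573e-05, 6.430e-05, 6.430e-05, 1.286e-04]  ψ = [4, 1, 1, 4, 4]  (obs o_2=4)
t=3: δ = [4.823e-05, 5.358e-06, 8.038e-06, 5.358e-06, 5.358e-06]  ψ = [0, 0, 0, 0, 0]  (obs o_3=4)
t=4: δ = [1.005e-06, 1.340e-06, 1.005e-06, 6.698e-07, 2.679e-06]  ψ = [0, 0, 0, 0, 0]  (obs o_4=1)
t=5: δ = [3.721e-08, 1.488e-07, 7.442e-08, 7.442e-08, 2.233e-07]  ψ = [4, 1, 4, 4, 4]  (obs o_5=5)
backtrack: best end state = 4; path = [3, 4, 0, 0, 4, 4]

path = [3, 4, 0, 0, 4, 4]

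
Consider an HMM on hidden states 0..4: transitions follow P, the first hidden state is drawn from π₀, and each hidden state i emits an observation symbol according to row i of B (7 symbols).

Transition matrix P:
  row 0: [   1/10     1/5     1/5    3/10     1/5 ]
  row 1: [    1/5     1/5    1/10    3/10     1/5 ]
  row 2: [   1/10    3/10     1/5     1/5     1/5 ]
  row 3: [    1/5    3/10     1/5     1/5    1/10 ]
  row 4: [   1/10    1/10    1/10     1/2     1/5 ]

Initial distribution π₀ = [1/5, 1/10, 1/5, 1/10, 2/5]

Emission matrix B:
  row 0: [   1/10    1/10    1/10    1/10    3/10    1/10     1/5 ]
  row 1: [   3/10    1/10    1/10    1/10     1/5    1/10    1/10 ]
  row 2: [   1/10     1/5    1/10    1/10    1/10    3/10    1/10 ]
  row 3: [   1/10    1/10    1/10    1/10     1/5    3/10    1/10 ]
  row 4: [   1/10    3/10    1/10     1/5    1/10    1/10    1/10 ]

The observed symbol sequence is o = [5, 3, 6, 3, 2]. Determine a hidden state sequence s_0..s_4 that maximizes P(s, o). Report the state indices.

t=0: δ = [2.000e-02, 1.000e-02, 6.000e-02, 3.000e-02, 4.000e-02]  (obs o_0=5)
t=1: δ = [6.000e-04, 1.800e-03, 1.200e-03, 2.000e-03, 2.400e-03]  ψ = [2, 2, 2, 4, 2]  (obs o_1=3)
t=2: δ = [8.000e-05, 6.000e-05, 4.000e-05, 1.200e-04, 4.800e-05]  ψ = [3, 3, 3, 4, 4]  (obs o_2=6)
t=3: δ = [2.400e-06, 3.600e-06, 2.400e-06, 2.400e-06, 3.200e-06]  ψ = [3, 3, 3, 0, 0]  (obs o_3=3)
t=4: δ = [7.200e-08, 7.200e-08, 4.800e-08, 1.600e-07, 7.200e-08]  ψ = [1, 1, 0, 4, 1]  (obs o_4=2)
backtrack: best end state = 3; path = [4, 3, 0, 4, 3]

path = [4, 3, 0, 4, 3]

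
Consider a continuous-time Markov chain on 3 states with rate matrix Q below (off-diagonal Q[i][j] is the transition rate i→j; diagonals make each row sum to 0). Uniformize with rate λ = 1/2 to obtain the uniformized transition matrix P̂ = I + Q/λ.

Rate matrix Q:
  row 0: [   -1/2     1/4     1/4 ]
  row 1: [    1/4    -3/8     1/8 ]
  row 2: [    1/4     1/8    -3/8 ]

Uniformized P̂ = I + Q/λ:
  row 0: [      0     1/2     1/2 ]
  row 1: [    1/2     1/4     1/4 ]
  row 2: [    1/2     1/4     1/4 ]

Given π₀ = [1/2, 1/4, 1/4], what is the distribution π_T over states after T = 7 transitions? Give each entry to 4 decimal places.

π = [0.3320, 0.3340, 0.3340]

t=0: π = [0.5000, 0.2500, 0.2500]
t=1: π = [0.2500, 0.3750, 0.3750]
t=2: π = [0.3750, 0.3125, 0.3125]
t=3: π = [0.3125, 0.3438, 0.3438]
t=4: π = [0.3438, 0.3281, 0.3281]
t=5: π = [0.3281, 0.3359, 0.3359]
t=6: π = [0.3359, 0.3320, 0.3320]
t=7: π = [0.3320, 0.3340, 0.3340]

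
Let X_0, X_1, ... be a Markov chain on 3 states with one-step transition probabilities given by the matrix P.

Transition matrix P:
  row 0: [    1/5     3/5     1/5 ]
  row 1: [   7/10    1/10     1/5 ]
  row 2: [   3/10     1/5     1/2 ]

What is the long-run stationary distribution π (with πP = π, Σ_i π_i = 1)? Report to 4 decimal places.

Balance equations π_j = Σ_i π_i·P[i][j]:
  π_0 = 1/5·π_0 + 7/10·π_1 + 3/10·π_2
  π_1 = 3/5·π_0 + 1/10·π_1 + 1/5·π_2
  normalize: π_0 + π_1 + π_2 = 1
Solving the linear system gives exactly π = [41/105, 34/105, 2/7].

π = [0.3905, 0.3238, 0.2857]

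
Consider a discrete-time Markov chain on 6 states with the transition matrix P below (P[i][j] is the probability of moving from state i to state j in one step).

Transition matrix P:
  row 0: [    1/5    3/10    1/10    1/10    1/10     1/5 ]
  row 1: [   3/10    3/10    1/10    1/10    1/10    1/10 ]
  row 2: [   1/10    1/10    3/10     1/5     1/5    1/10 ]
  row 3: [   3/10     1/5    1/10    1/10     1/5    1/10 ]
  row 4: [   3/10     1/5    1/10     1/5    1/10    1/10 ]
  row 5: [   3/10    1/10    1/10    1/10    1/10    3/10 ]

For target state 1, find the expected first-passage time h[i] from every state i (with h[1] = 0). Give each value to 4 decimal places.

h = [4.6753, 0.0000, 5.8153, 5.0794, 5.0794, 5.7143]

First-step conditioning: h[1] = 0; for i ≠ 1, h[i] = 1 + Σ_k P[i][k]·h[k].
  h[0] = 1 + 1/5·h[0] + 1/10·h[2] + 1/10·h[3] + 1/10·h[4] + 1/5·h[5]
  h[2] = 1 + 1/10·h[0] + 3/10·h[2] + 1/5·h[3] + 1/5·h[4] + 1/10·h[5]
  h[3] = 1 + 3/10·h[0] + 1/10·h[2] + 1/10·h[3] + 1/5·h[4] + 1/10·h[5]
  h[4] = 1 + 3/10·h[0] + 1/10·h[2] + 1/5·h[3] + 1/10·h[4] + 1/10·h[5]
  h[5] = 1 + 3/10·h[0] + 1/10·h[2] + 1/10·h[3] + 1/10·h[4] + 3/10·h[5]
Solving the 5×5 linear system over states ≠ 1 gives exactly h = [360/77, 0, 4030/693, 320/63, 320/63, 40/7] (h[1] = 0 is the target).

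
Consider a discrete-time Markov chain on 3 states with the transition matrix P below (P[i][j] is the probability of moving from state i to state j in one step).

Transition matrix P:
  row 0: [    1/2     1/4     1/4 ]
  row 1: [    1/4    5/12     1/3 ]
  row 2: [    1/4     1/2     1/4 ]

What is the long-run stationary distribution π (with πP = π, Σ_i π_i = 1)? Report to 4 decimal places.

π = [0.3333, 0.3846, 0.2821]

Balance equations π_j = Σ_i π_i·P[i][j]:
  π_0 = 1/2·π_0 + 1/4·π_1 + 1/4·π_2
  π_1 = 1/4·π_0 + 5/12·π_1 + 1/2·π_2
  normalize: π_0 + π_1 + π_2 = 1
Solving the linear system gives exactly π = [1/3, 5/13, 11/39].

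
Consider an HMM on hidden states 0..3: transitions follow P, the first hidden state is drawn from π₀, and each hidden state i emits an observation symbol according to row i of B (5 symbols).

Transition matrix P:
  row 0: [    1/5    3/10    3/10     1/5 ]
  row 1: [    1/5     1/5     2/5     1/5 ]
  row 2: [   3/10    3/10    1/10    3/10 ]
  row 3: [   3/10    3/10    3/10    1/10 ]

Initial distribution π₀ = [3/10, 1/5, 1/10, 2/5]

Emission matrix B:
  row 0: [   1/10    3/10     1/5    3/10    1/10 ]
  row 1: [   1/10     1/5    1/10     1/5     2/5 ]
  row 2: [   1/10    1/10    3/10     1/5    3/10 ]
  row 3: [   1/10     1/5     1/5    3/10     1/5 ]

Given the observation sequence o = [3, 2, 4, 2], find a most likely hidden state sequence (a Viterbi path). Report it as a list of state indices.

t=0: δ = [9.000e-02, 4.000e-02, 2.000e-02, 1.200e-01]  (obs o_0=3)
t=1: δ = [7.200e-03, 3.600e-03, 1.080e-02, 3.600e-03]  ψ = [3, 3, 3, 0]  (obs o_1=2)
t=2: δ = [3.240e-04, 1.296e-03, 6.480e-04, 6.480e-04]  ψ = [2, 2, 0, 2]  (obs o_2=4)
t=3: δ = [5.184e-05, 2.592e-05, 1.555e-04, 5.184e-05]  ψ = [1, 1, 1, 1]  (obs o_3=2)
backtrack: best end state = 2; path = [3, 2, 1, 2]

path = [3, 2, 1, 2]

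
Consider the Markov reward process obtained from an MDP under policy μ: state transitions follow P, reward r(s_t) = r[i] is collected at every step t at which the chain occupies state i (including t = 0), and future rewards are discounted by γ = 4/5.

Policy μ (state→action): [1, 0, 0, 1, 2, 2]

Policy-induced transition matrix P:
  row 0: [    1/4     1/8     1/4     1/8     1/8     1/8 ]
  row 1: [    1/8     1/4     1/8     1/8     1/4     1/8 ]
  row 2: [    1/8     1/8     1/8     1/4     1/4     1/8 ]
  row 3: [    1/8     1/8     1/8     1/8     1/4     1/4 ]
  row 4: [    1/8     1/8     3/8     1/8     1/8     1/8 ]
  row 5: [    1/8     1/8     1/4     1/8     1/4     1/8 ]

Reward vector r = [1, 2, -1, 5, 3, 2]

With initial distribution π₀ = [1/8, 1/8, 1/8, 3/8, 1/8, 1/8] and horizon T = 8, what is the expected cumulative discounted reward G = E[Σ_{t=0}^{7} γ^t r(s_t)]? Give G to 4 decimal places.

G = 8.7242

t=0: π = [0.1250, 0.1250, 0.1250, 0.3750, 0.1250, 0.1250], E[r] = 2.7500, γ^t·E[r] = 2.750000, running G = 2.750000
t=1: π = [0.1406, 0.1406, 0.1875, 0.1406, 0.2188, 0.1719], E[r] = 1.9375, γ^t·E[r] = 1.550000, running G = 4.300000
t=2: π = [0.1426, 0.1426, 0.2188, 0.1484, 0.2051, 0.1426], E[r] = 1.8516, γ^t·E[r] = 1.185000, running G = 5.485000
t=3: π = [0.1428, 0.1428, 0.2119, 0.1523, 0.2065, 0.1436], E[r] = 1.8850, γ^t·E[r] = 0.965125, running G = 6.450125
t=4: π = [0.1429, 0.1429, 0.2124, 0.1515, 0.2063, 0.1440], E[r] = 1.8806, γ^t·E[r] = 0.770313, running G = 7.220438
t=5: π = [0.1429, 0.1429, 0.2124, 0.1516, 0.2064, 0.1439], E[r] = 1.8808, γ^t·E[r] = 0.616309, running G = 7.836746
t=6: π = [0.1429, 0.1429, 0.2124, 0.1516, 0.2063, 0.1439], E[r] = 1.8808, γ^t·E[r] = 0.493053, running G = 8.329799
t=7: π = [0.1429, 0.1429, 0.2124, 0.1516, 0.2063, 0.1439], E[r] = 1.8808, γ^t·E[r] = 0.394442, running G = 8.724241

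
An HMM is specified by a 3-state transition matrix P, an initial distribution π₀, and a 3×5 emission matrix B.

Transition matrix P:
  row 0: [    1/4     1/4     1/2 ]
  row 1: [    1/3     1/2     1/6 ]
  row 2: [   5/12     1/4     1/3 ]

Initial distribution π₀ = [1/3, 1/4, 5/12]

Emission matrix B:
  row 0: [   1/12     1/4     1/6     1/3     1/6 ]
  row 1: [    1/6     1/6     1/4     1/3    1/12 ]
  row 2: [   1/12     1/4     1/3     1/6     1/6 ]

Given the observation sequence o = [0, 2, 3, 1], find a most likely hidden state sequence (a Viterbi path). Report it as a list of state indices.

t=0: δ = [2.778e-02, 4.167e-02, 3.472e-02]  (obs o_0=0)
t=1: δ = [2.411e-03, 5.208e-03, 4.630e-03]  ψ = [2, 1, 0]  (obs o_1=2)
t=2: δ = [6.430e-04, 8.681e-04, 2.572e-04]  ψ = [2, 1, 2]  (obs o_2=3)
t=3: δ = [7.234e-05, 7.234e-05, 8.038e-05]  ψ = [1, 1, 0]  (obs o_3=1)
backtrack: best end state = 2; path = [0, 2, 0, 2]

path = [0, 2, 0, 2]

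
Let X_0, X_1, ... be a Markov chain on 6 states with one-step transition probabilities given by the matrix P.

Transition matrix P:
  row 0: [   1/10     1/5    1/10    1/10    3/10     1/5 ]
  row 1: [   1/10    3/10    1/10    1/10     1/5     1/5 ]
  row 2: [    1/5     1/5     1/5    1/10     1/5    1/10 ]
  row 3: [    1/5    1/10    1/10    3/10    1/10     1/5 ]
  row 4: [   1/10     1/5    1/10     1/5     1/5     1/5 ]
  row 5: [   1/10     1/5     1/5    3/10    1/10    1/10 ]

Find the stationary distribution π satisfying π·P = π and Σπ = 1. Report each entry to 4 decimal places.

Balance equations π_j = Σ_i π_i·P[i][j]:
  π_0 = 1/10·π_0 + 1/10·π_1 + 1/5·π_2 + 1/5·π_3 + 1/10·π_4 + 1/10·π_5
  π_1 = 1/5·π_0 + 3/10·π_1 + 1/5·π_2 + 1/10·π_3 + 1/5·π_4 + 1/5·π_5
  π_2 = 1/10·π_0 + 1/10·π_1 + 1/5·π_2 + 1/10·π_3 + 1/10·π_4 + 1/5·π_5
  π_3 = 1/10·π_0 + 1/10·π_1 + 1/10·π_2 + 3/10·π_3 + 1/5·π_4 + 3/10·π_5
  π_4 = 3/10·π_0 + 1/5·π_1 + 1/5·π_2 + 1/10·π_3 + 1/5·π_4 + 1/10·π_5
  normalize: π_0 + π_1 + π_2 + π_3 + π_4 + π_5 = 1
Solving the linear system gives exactly π = [2669/20225, 16273/80900, 13/100, 15343/80900, 7169/40450, 17/100].

π = [0.1320, 0.2011, 0.1300, 0.1897, 0.1772, 0.1700]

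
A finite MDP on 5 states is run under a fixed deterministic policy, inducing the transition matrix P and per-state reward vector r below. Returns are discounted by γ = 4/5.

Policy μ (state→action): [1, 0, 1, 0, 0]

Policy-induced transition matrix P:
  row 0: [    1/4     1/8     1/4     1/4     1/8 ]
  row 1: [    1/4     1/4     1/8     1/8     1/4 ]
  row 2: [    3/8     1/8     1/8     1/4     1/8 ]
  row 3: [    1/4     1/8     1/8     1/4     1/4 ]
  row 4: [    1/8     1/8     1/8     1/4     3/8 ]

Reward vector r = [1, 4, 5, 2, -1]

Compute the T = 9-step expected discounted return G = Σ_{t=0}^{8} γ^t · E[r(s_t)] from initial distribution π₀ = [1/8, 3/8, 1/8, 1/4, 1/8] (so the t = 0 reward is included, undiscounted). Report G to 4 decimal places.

G = 8.6900

t=0: π = [0.1250, 0.3750, 0.1250, 0.2500, 0.1250], E[r] = 2.6250, γ^t·E[r] = 2.625000, running G = 2.625000
t=1: π = [0.2500, 0.1719, 0.1406, 0.2031, 0.2344], E[r] = 1.8125, γ^t·E[r] = 1.450000, running G = 4.075000
t=2: π = [0.2383, 0.1465, 0.1563, 0.2285, 0.2305], E[r] = 1.8320, γ^t·E[r] = 1.172500, running G = 5.247500
t=3: π = [0.2407, 0.1433, 0.1548, 0.2317, 0.2295], E[r] = 1.8218, γ^t·E[r] = 0.932750, running G = 6.180250
t=4: π = [0.2407, 0.1429, 0.1551, 0.2321, 0.2292], E[r] = 1.8227, γ^t·E[r] = 0.746575, running G = 6.926825
t=5: π = [0.2407, 0.1429, 0.1551, 0.2321, 0.2292], E[r] = 1.8227, γ^t·E[r] = 0.597258, running G = 7.524083
t=6: π = [0.2407, 0.1429, 0.1551, 0.2321, 0.2292], E[r] = 1.8227, γ^t·E[r] = 0.477820, running G = 8.001902
t=7: π = [0.2407, 0.1429, 0.1551, 0.2321, 0.2292], E[r] = 1.8227, γ^t·E[r] = 0.382258, running G = 8.384160
t=8: π = [0.2407, 0.1429, 0.1551, 0.2321, 0.2292], E[r] = 1.8228, γ^t·E[r] = 0.305807, running G = 8.689967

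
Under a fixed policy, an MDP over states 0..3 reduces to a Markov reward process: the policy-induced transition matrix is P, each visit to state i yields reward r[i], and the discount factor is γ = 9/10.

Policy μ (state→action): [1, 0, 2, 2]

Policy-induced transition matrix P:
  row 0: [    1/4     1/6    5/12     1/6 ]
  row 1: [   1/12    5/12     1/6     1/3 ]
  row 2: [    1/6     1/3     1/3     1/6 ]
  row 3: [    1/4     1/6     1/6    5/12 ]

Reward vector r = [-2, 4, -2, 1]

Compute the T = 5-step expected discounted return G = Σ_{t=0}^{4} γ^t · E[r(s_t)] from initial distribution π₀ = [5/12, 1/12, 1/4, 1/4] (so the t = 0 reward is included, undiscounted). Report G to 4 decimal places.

G = 0.4405

t=0: π = [0.4167, 0.0833, 0.2500, 0.2500], E[r] = -0.7500, γ^t·E[r] = -0.750000, running G = -0.750000
t=1: π = [0.2153, 0.2292, 0.3125, 0.2431], E[r] = 0.1042, γ^t·E[r] = 0.093750, running G = -0.656250
t=2: π = [0.1858, 0.2760, 0.2726, 0.2656], E[r] = 0.4531, γ^t·E[r] = 0.367031, running G = -0.289219
t=3: π = [0.1813, 0.2811, 0.2585, 0.2791], E[r] = 0.5239, γ^t·E[r] = 0.381902, running G = 0.092684
t=4: π = [0.1816, 0.2800, 0.2551, 0.2833], E[r] = 0.5301, γ^t·E[r] = 0.347770, running G = 0.440454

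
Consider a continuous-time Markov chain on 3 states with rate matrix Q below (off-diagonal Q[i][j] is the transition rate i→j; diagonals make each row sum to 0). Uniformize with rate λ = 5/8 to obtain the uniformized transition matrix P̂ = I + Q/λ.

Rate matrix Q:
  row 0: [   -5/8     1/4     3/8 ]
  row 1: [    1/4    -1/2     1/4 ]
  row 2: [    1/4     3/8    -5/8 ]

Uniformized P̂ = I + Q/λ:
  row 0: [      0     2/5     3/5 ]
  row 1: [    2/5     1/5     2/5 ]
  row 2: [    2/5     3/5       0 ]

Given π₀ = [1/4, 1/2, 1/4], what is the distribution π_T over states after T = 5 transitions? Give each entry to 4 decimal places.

π = [0.2861, 0.3875, 0.3264]

t=0: π = [0.2500, 0.5000, 0.2500]
t=1: π = [0.3000, 0.3500, 0.3500]
t=2: π = [0.2800, 0.4000, 0.3200]
t=3: π = [0.2880, 0.3840, 0.3280]
t=4: π = [0.2848, 0.3888, 0.3264]
t=5: π = [0.2861, 0.3875, 0.3264]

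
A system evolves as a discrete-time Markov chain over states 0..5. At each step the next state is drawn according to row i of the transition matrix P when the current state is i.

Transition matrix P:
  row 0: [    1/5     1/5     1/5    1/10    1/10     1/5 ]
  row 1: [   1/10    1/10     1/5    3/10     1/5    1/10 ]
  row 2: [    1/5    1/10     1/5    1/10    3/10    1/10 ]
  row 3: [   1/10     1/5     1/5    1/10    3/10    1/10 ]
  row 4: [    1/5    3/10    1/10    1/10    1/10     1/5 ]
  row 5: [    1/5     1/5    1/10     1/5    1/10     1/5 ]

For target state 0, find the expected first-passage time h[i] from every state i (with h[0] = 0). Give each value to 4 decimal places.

First-step conditioning: h[0] = 0; for i ≠ 0, h[i] = 1 + Σ_k P[i][k]·h[k].
  h[1] = 1 + 1/10·h[1] + 1/5·h[2] + 3/10·h[3] + 1/5·h[4] + 1/10·h[5]
  h[2] = 1 + 1/10·h[1] + 1/5·h[2] + 1/10·h[3] + 3/10·h[4] + 1/10·h[5]
  h[3] = 1 + 1/5·h[1] + 1/5·h[2] + 1/10·h[3] + 3/10·h[4] + 1/10·h[5]
  h[4] = 1 + 3/10·h[1] + 1/10·h[2] + 1/10·h[3] + 1/10·h[4] + 1/5·h[5]
  h[5] = 1 + 1/5·h[1] + 1/10·h[2] + 1/5·h[3] + 1/10·h[4] + 1/5·h[5]
Solving the 5×5 linear system over states ≠ 0 gives exactly h = [0, 122900/18447, 36570/6149, 122000/18447, 112100/18447, 112010/18447] (h[0] = 0 is the target).

h = [0.0000, 6.6623, 5.9473, 6.6135, 6.0769, 6.0720]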